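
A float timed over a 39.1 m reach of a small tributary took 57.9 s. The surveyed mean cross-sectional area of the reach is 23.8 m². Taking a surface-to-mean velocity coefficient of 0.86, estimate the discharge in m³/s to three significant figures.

13.8 m³/s

v_surface = L / t̄ = 39.1 / 57.9 = 0.6753 m/s
v_mean = 0.86 × 0.6753 = 0.5808 m/s
Q = A × v_mean = 23.8 × 0.5808 = 13.82 m³/s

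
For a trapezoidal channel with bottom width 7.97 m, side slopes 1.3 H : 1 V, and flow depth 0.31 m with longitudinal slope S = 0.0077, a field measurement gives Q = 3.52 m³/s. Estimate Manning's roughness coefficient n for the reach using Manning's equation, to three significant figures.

A = (b + z·y)·y = (7.97 + 1.3×0.31)×0.31 = 2.596 m²
P = b + 2y√(1+z²) = 7.97 + 2×0.31×√(1+1.3²) = 8.987 m
R = A/P = 2.596/8.987 = 0.2888 m
n = (1/Q)·A·R^(2/3)·S^(1/2) = (1/3.52) × 2.596 × 0.4369 × 0.08775 = 0.02827

0.0283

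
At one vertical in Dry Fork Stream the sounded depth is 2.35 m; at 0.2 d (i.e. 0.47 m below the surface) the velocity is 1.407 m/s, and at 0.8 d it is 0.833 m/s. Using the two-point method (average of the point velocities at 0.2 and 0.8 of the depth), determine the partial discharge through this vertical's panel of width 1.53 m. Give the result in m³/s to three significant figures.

4.03 m³/s

v̄ = (1.407 + 0.833) / 2 = 1.120 m/s
q = v̄ × d × w = 1.120 × 2.35 × 1.53 = 4.027 m³/s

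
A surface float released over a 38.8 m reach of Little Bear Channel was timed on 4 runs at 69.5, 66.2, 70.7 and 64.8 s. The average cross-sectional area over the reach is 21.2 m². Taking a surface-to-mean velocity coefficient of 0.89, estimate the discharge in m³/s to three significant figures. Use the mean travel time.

10.8 m³/s

t̄ = (69.5 + 66.2 + 70.7 + 64.8) / 4 = 67.8 s
v_surface = L / t̄ = 38.8 / 67.8 = 0.5723 m/s
v_mean = 0.89 × 0.5723 = 0.5093 m/s
Q = A × v_mean = 21.2 × 0.5093 = 10.80 m³/s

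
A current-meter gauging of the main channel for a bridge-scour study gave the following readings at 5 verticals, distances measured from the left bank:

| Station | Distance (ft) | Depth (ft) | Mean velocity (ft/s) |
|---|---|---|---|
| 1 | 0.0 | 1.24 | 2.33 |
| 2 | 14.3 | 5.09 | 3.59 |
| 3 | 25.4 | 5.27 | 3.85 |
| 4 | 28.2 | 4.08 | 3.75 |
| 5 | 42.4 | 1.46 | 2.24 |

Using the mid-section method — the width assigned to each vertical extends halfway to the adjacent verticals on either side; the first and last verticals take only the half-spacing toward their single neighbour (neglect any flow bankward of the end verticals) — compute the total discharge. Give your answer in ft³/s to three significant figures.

w_1 = (14.3 − 0.0)/2 = 7.15 ft; q_1 = 2.33 × 1.24 × 7.15 = 20.66 ft³/s
w_2 = (25.4 − 0.0)/2 = 12.7 ft; q_2 = 3.59 × 5.09 × 12.7 = 232.1 ft³/s
w_3 = (28.2 − 14.3)/2 = 6.95 ft; q_3 = 3.85 × 5.27 × 6.95 = 141.0 ft³/s
w_4 = (42.4 − 25.4)/2 = 8.5 ft; q_4 = 3.75 × 4.08 × 8.5 = 130.1 ft³/s
w_5 = (42.4 − 28.2)/2 = 7.1 ft; q_5 = 2.24 × 1.46 × 7.1 = 23.22 ft³/s
Q = Σ qᵢ = 547.0 ft³/s

547 ft³/s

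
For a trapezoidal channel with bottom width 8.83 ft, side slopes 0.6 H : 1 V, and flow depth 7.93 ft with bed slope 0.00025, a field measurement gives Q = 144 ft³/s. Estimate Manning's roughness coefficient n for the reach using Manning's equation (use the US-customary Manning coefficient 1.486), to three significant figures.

A = (b + z·y)·y = (8.83 + 0.6×7.93)×7.93 = 107.8 ft²
P = b + 2y√(1+z²) = 8.83 + 2×7.93×√(1+0.6²) = 27.33 ft
R = A/P = 107.8/27.33 = 3.943 ft
n = (1.486/Q)·A·R^(2/3)·S^(1/2) = (1.486/144) × 107.8 × 2.496 × 0.01581 = 0.04388

0.0439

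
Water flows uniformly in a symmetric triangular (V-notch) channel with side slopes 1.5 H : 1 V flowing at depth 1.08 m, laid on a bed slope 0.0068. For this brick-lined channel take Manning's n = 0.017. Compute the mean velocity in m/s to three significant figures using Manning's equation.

A = z·y² = 1.5×1.08² = 1.750 m²
P = 2y√(1+z²) = 2×1.08×√(1+1.5²) = 3.894 m
R = A/P = 1.750/3.894 = 0.4493 m
Q = (1/n)·A·R^(2/3)·S^(1/2) = (1/0.017) × 1.750 × 0.4493^(2/3) × 0.0068^(1/2) = 4.979 m³/s
V = Q/A = 4.979/1.750 = 2.846 m/s

2.85 m/s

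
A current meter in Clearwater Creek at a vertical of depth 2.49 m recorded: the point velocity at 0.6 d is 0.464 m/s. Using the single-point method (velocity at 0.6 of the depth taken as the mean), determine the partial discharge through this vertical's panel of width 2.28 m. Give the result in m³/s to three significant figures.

v̄ = v₀.₆ = 0.464 m/s
q = v̄ × d × w = 0.4640 × 2.49 × 2.28 = 2.634 m³/s

2.63 m³/s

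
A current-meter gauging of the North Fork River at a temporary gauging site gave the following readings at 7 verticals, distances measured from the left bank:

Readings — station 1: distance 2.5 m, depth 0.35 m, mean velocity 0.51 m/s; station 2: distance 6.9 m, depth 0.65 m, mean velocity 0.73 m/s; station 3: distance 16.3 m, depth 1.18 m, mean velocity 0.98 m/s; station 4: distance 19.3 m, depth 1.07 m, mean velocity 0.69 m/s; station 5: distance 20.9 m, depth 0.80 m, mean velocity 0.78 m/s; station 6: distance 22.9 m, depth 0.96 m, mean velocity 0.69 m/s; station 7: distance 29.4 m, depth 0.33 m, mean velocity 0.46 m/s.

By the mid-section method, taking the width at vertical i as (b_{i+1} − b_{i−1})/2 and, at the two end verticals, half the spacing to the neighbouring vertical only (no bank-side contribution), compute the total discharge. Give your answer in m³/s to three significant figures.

w_1 = (6.9 − 2.5)/2 = 2.2 m; q_1 = 0.51 × 0.35 × 2.2 = 0.3927 m³/s
w_2 = (16.3 − 2.5)/2 = 6.9 m; q_2 = 0.73 × 0.65 × 6.9 = 3.274 m³/s
w_3 = (19.3 − 6.9)/2 = 6.2 m; q_3 = 0.98 × 1.18 × 6.2 = 7.170 m³/s
w_4 = (20.9 − 16.3)/2 = 2.3 m; q_4 = 0.69 × 1.07 × 2.3 = 1.698 m³/s
w_5 = (22.9 − 19.3)/2 = 1.8 m; q_5 = 0.78 × 0.80 × 1.8 = 1.123 m³/s
w_6 = (29.4 − 20.9)/2 = 4.25 m; q_6 = 0.69 × 0.96 × 4.25 = 2.815 m³/s
w_7 = (29.4 − 22.9)/2 = 3.25 m; q_7 = 0.46 × 0.33 × 3.25 = 0.4934 m³/s
Q = Σ qᵢ = 16.97 m³/s

17.0 m³/s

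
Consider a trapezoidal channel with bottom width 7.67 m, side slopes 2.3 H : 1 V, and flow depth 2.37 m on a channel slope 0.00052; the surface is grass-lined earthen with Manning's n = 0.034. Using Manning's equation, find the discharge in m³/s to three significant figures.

28.4 m³/s

A = (b + z·y)·y = (7.67 + 2.3×2.37)×2.37 = 31.10 m²
P = b + 2y√(1+z²) = 7.67 + 2×2.37×√(1+2.3²) = 19.56 m
R = A/P = 31.10/19.56 = 1.590 m
Q = (1/n)·A·R^(2/3)·S^(1/2) = (1/0.034) × 31.10 × 1.590^(2/3) × 0.00052^(1/2) = 28.41 m³/s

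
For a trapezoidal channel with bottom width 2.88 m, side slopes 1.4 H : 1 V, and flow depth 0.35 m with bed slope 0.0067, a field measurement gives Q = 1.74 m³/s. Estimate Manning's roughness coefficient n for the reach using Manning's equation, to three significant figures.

A = (b + z·y)·y = (2.88 + 1.4×0.35)×0.35 = 1.180 m²
P = b + 2y√(1+z²) = 2.88 + 2×0.35×√(1+1.4²) = 4.084 m
R = A/P = 1.180/4.084 = 0.2888 m
n = (1/Q)·A·R^(2/3)·S^(1/2) = (1/1.74) × 1.180 × 0.4369 × 0.08185 = 0.02424

0.0242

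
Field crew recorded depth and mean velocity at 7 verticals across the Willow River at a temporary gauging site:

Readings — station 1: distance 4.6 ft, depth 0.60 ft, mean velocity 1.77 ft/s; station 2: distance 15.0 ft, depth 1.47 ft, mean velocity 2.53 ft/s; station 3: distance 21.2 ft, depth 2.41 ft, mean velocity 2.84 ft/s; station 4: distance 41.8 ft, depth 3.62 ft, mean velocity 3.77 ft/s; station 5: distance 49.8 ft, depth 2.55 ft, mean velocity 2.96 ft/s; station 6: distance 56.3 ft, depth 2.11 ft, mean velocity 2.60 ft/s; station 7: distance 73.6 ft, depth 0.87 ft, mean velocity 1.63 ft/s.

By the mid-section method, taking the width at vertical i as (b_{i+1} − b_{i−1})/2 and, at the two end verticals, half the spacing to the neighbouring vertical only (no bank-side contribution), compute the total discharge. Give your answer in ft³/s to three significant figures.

w_1 = (15.0 − 4.6)/2 = 5.2 ft; q_1 = 1.77 × 0.60 × 5.2 = 5.522 ft³/s
w_2 = (21.2 − 4.6)/2 = 8.3 ft; q_2 = 2.53 × 1.47 × 8.3 = 30.87 ft³/s
w_3 = (41.8 − 15.0)/2 = 13.4 ft; q_3 = 2.84 × 2.41 × 13.4 = 91.71 ft³/s
w_4 = (49.8 − 21.2)/2 = 14.3 ft; q_4 = 3.77 × 3.62 × 14.3 = 195.2 ft³/s
w_5 = (56.3 − 41.8)/2 = 7.25 ft; q_5 = 2.96 × 2.55 × 7.25 = 54.72 ft³/s
w_6 = (73.6 − 49.8)/2 = 11.9 ft; q_6 = 2.60 × 2.11 × 11.9 = 65.28 ft³/s
w_7 = (73.6 − 56.3)/2 = 8.65 ft; q_7 = 1.63 × 0.87 × 8.65 = 12.27 ft³/s
Q = Σ qᵢ = 455.5 ft³/s

456 ft³/s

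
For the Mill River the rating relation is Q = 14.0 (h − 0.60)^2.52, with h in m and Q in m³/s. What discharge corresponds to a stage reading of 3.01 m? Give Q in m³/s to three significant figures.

Q = 14.0 × (3.01 − 0.60)^2.52 = 14.0 × 2.41^2.52 = 128.5 m³/s

128 m³/s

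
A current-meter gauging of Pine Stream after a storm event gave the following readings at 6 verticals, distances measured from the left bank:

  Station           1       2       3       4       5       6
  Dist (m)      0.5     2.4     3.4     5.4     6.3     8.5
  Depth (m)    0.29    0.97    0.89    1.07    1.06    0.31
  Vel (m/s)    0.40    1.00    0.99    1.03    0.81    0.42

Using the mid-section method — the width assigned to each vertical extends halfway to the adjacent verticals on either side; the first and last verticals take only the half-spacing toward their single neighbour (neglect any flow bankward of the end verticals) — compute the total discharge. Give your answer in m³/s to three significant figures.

w_1 = (2.4 − 0.5)/2 = 0.95 m; q_1 = 0.40 × 0.29 × 0.95 = 0.1102 m³/s
w_2 = (3.4 − 0.5)/2 = 1.45 m; q_2 = 1.00 × 0.97 × 1.45 = 1.407 m³/s
w_3 = (5.4 − 2.4)/2 = 1.5 m; q_3 = 0.99 × 0.89 × 1.5 = 1.322 m³/s
w_4 = (6.3 − 3.4)/2 = 1.45 m; q_4 = 1.03 × 1.07 × 1.45 = 1.598 m³/s
w_5 = (8.5 − 5.4)/2 = 1.55 m; q_5 = 0.81 × 1.06 × 1.55 = 1.331 m³/s
w_6 = (8.5 − 6.3)/2 = 1.1 m; q_6 = 0.42 × 0.31 × 1.1 = 0.1432 m³/s
Q = Σ qᵢ = 5.910 m³/s

5.91 m³/s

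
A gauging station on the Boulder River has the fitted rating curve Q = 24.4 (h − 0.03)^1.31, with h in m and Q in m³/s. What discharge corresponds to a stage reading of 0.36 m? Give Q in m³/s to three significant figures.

5.71 m³/s

Q = 24.4 × (0.36 − 0.03)^1.31 = 24.4 × 0.33^1.31 = 5.710 m³/s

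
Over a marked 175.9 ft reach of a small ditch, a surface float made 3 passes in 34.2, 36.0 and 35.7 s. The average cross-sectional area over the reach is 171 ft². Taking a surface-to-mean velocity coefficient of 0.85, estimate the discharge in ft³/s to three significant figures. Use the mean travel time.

724 ft³/s

t̄ = (34.2 + 36.0 + 35.7) / 3 = 35.3 s
v_surface = L / t̄ = 175.9 / 35.3 = 4.983 ft/s
v_mean = 0.85 × 4.983 = 4.236 ft/s
Q = A × v_mean = 171 × 4.236 = 724.3 ft³/s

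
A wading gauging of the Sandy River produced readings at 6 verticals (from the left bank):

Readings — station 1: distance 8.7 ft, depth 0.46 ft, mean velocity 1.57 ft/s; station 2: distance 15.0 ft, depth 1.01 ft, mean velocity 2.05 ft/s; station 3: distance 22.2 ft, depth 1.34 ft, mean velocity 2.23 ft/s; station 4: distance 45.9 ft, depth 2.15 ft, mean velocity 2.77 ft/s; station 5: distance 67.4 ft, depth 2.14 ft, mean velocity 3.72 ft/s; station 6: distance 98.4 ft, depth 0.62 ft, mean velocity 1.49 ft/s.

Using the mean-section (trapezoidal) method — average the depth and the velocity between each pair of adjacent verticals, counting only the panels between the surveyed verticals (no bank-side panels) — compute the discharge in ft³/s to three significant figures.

391 ft³/s

Panel 1-2: Δb = 6.3 ft, d̄ = (0.46+1.01)/2 = 0.735, v̄ = (1.57+2.05)/2 = 1.81 → q = 6.3×0.735×1.81 = 8.381 ft³/s
Panel 2-3: Δb = 7.2 ft, d̄ = (1.01+1.34)/2 = 1.175, v̄ = (2.05+2.23)/2 = 2.14 → q = 7.2×1.175×2.14 = 18.10 ft³/s
Panel 3-4: Δb = 23.7 ft, d̄ = (1.34+2.15)/2 = 1.745, v̄ = (2.23+2.77)/2 = 2.5 → q = 23.7×1.745×2.5 = 103.4 ft³/s
Panel 4-5: Δb = 21.5 ft, d̄ = (2.15+2.14)/2 = 2.145, v̄ = (2.77+3.72)/2 = 3.245 → q = 21.5×2.145×3.245 = 149.7 ft³/s
Panel 5-6: Δb = 31 ft, d̄ = (2.14+0.62)/2 = 1.38, v̄ = (3.72+1.49)/2 = 2.605 → q = 31×1.38×2.605 = 111.4 ft³/s
Q = Σ q = 391.0 ft³/s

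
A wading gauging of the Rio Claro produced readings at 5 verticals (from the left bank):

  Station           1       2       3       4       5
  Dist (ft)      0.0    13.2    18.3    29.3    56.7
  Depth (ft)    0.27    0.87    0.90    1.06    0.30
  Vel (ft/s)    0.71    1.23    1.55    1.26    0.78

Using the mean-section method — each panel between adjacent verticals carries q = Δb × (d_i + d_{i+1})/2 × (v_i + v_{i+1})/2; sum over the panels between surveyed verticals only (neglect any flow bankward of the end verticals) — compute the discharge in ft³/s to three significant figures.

47.7 ft³/s

Panel 1-2: Δb = 13.2 ft, d̄ = (0.27+0.87)/2 = 0.57, v̄ = (0.71+1.23)/2 = 0.97 → q = 13.2×0.57×0.97 = 7.298 ft³/s
Panel 2-3: Δb = 5.1 ft, d̄ = (0.87+0.90)/2 = 0.885, v̄ = (1.23+1.55)/2 = 1.39 → q = 5.1×0.885×1.39 = 6.274 ft³/s
Panel 3-4: Δb = 11 ft, d̄ = (0.90+1.06)/2 = 0.98, v̄ = (1.55+1.26)/2 = 1.405 → q = 11×0.98×1.405 = 15.15 ft³/s
Panel 4-5: Δb = 27.4 ft, d̄ = (1.06+0.30)/2 = 0.68, v̄ = (1.26+0.78)/2 = 1.02 → q = 27.4×0.68×1.02 = 19.00 ft³/s
Q = Σ q = 47.72 ft³/s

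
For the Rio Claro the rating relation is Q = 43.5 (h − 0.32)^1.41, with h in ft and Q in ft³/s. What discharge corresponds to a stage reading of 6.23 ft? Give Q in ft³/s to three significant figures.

533 ft³/s

Q = 43.5 × (6.23 − 0.32)^1.41 = 43.5 × 5.91^1.41 = 532.6 ft³/s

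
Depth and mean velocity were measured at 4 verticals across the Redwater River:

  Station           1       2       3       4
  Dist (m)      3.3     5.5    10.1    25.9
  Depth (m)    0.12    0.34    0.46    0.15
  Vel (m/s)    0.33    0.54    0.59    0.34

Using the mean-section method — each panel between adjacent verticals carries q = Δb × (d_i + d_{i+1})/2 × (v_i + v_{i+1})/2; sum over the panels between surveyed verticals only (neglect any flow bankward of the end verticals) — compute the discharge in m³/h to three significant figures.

12600 m³/h

Panel 1-2: Δb = 2.2 m, d̄ = (0.12+0.34)/2 = 0.23, v̄ = (0.33+0.54)/2 = 0.435 → q = 2.2×0.23×0.435 = 0.2201 m³/s
Panel 2-3: Δb = 4.6 m, d̄ = (0.34+0.46)/2 = 0.4, v̄ = (0.54+0.59)/2 = 0.565 → q = 4.6×0.4×0.565 = 1.040 m³/s
Panel 3-4: Δb = 15.8 m, d̄ = (0.46+0.15)/2 = 0.305, v̄ = (0.59+0.34)/2 = 0.465 → q = 15.8×0.305×0.465 = 2.241 m³/s
Q = Σ q = 3.501 m³/s
= 3.501 × 3600 = 12600 m³/h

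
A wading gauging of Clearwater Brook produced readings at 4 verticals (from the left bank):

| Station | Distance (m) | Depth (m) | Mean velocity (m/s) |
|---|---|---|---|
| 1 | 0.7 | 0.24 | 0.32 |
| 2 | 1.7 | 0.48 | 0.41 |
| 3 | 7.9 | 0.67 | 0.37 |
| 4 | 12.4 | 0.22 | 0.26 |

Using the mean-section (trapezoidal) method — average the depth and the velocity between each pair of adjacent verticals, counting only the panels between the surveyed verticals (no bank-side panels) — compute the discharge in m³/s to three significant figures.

2.15 m³/s

Panel 1-2: Δb = 1 m, d̄ = (0.24+0.48)/2 = 0.36, v̄ = (0.32+0.41)/2 = 0.365 → q = 1×0.36×0.365 = 0.1314 m³/s
Panel 2-3: Δb = 6.2 m, d̄ = (0.48+0.67)/2 = 0.575, v̄ = (0.41+0.37)/2 = 0.39 → q = 6.2×0.575×0.39 = 1.390 m³/s
Panel 3-4: Δb = 4.5 m, d̄ = (0.67+0.22)/2 = 0.445, v̄ = (0.37+0.26)/2 = 0.315 → q = 4.5×0.445×0.315 = 0.6308 m³/s
Q = Σ q = 2.153 m³/s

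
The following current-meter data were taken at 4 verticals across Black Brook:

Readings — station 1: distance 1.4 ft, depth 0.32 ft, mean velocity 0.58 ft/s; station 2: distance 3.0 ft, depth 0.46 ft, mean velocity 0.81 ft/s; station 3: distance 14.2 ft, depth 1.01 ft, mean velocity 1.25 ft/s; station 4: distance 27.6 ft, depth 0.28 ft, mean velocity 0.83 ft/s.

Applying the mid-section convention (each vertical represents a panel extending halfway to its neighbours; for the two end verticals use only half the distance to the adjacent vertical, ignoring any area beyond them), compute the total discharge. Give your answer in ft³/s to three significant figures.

19.6 ft³/s

w_1 = (3.0 − 1.4)/2 = 0.8 ft; q_1 = 0.58 × 0.32 × 0.8 = 0.1485 ft³/s
w_2 = (14.2 − 1.4)/2 = 6.4 ft; q_2 = 0.81 × 0.46 × 6.4 = 2.385 ft³/s
w_3 = (27.6 − 3.0)/2 = 12.3 ft; q_3 = 1.25 × 1.01 × 12.3 = 15.53 ft³/s
w_4 = (27.6 − 14.2)/2 = 6.7 ft; q_4 = 0.83 × 0.28 × 6.7 = 1.557 ft³/s
Q = Σ qᵢ = 19.62 ft³/s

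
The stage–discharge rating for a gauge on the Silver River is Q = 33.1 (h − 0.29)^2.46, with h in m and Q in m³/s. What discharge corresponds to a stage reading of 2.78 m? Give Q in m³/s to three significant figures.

Q = 33.1 × (2.78 − 0.29)^2.46 = 33.1 × 2.49^2.46 = 312.2 m³/s

312 m³/s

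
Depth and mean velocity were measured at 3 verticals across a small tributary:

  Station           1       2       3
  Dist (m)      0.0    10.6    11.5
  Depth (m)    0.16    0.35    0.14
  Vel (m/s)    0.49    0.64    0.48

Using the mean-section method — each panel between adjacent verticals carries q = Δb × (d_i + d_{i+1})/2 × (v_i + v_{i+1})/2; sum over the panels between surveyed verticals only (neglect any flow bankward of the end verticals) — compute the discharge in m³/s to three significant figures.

Panel 1-2: Δb = 10.6 m, d̄ = (0.16+0.35)/2 = 0.255, v̄ = (0.49+0.64)/2 = 0.565 → q = 10.6×0.255×0.565 = 1.527 m³/s
Panel 2-3: Δb = 0.9 m, d̄ = (0.35+0.14)/2 = 0.245, v̄ = (0.64+0.48)/2 = 0.56 → q = 0.9×0.245×0.56 = 0.1235 m³/s
Q = Σ q = 1.651 m³/s

1.65 m³/s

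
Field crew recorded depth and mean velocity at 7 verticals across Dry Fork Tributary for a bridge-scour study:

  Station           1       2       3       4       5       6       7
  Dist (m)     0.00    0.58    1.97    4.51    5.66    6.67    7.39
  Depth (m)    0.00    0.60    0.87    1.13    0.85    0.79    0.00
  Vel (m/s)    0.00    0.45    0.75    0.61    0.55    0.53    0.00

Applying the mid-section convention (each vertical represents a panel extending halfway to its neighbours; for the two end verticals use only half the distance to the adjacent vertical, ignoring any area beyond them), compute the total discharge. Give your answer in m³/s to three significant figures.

3.69 m³/s

w_2 = (1.97 − 0.00)/2 = 0.985 m; q_2 = 0.45 × 0.60 × 0.985 = 0.2660 m³/s
w_3 = (4.51 − 0.58)/2 = 1.965 m; q_3 = 0.75 × 0.87 × 1.965 = 1.282 m³/s
w_4 = (5.66 − 1.97)/2 = 1.845 m; q_4 = 0.61 × 1.13 × 1.845 = 1.272 m³/s
w_5 = (6.67 − 4.51)/2 = 1.08 m; q_5 = 0.55 × 0.85 × 1.08 = 0.5049 m³/s
w_6 = (7.39 − 5.66)/2 = 0.865 m; q_6 = 0.53 × 0.79 × 0.865 = 0.3622 m³/s
Stations 1, 7 contribute zero (depth or velocity is 0).
Q = Σ qᵢ = 3.687 m³/s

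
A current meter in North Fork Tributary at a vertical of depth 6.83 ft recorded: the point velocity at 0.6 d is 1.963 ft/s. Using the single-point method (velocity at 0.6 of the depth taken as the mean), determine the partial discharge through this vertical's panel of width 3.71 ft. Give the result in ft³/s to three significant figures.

49.7 ft³/s

v̄ = v₀.₆ = 1.963 ft/s
q = v̄ × d × w = 1.963 × 6.83 × 3.71 = 49.74 ft³/s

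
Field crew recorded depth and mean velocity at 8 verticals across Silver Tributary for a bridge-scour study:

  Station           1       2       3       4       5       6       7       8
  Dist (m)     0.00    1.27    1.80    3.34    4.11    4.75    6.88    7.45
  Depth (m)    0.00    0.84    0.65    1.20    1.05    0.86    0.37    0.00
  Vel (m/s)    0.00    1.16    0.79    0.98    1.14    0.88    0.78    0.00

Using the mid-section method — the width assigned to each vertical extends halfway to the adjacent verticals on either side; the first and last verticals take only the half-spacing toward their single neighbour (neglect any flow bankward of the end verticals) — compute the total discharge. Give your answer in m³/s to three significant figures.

w_2 = (1.80 − 0.00)/2 = 0.9 m; q_2 = 1.16 × 0.84 × 0.9 = 0.8770 m³/s
w_3 = (3.34 − 1.27)/2 = 1.035 m; q_3 = 0.79 × 0.65 × 1.035 = 0.5315 m³/s
w_4 = (4.11 − 1.80)/2 = 1.155 m; q_4 = 0.98 × 1.20 × 1.155 = 1.358 m³/s
w_5 = (4.75 − 3.34)/2 = 0.705 m; q_5 = 1.14 × 1.05 × 0.705 = 0.8439 m³/s
w_6 = (6.88 − 4.11)/2 = 1.385 m; q_6 = 0.88 × 0.86 × 1.385 = 1.048 m³/s
w_7 = (7.45 − 4.75)/2 = 1.35 m; q_7 = 0.78 × 0.37 × 1.35 = 0.3896 m³/s
Stations 1, 8 contribute zero (depth or velocity is 0).
Q = Σ qᵢ = 5.048 m³/s

5.05 m³/s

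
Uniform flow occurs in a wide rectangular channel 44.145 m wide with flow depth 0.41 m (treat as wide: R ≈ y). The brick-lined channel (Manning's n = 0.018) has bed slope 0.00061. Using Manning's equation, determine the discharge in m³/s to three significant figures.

A = b·y = 44.145 × 0.41 = 18.10 m²
Wide channel: R ≈ y = 0.41 m
Q = (1/n)·A·R^(2/3)·S^(1/2) = (1/0.018) × 18.10 × 0.4100^(2/3) × 0.00061^(1/2) = 13.71 m³/s

13.7 m³/s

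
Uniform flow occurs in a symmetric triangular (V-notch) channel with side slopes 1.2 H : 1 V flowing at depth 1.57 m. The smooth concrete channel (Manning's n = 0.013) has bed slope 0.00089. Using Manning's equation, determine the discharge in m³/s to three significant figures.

A = z·y² = 1.2×1.57² = 2.958 m²
P = 2y√(1+z²) = 2×1.57×√(1+1.2²) = 4.905 m
R = A/P = 2.958/4.905 = 0.6031 m
Q = (1/n)·A·R^(2/3)·S^(1/2) = (1/0.013) × 2.958 × 0.6031^(2/3) × 0.00089^(1/2) = 4.845 m³/s

4.85 m³/s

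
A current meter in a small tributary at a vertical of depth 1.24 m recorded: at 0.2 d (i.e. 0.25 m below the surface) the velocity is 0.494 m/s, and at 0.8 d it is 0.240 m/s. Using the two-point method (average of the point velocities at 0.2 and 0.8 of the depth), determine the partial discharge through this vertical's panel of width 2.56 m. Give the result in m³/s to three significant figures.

v̄ = (0.494 + 0.240) / 2 = 0.3670 m/s
q = v̄ × d × w = 0.3670 × 1.24 × 2.56 = 1.165 m³/s

1.17 m³/s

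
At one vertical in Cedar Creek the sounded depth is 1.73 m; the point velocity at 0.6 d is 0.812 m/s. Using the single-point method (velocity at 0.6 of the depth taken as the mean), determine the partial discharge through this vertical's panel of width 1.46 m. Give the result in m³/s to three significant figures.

v̄ = v₀.₆ = 0.812 m/s
q = v̄ × d × w = 0.8120 × 1.73 × 1.46 = 2.051 m³/s

2.05 m³/s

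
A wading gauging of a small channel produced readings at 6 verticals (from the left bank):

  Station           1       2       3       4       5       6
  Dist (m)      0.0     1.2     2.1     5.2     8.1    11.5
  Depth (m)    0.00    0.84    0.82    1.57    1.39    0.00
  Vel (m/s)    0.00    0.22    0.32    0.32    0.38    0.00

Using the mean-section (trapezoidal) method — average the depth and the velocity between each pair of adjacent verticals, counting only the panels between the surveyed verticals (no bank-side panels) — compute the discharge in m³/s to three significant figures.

Panel 1-2: Δb = 1.2 m, d̄ = (0.00+0.84)/2 = 0.42, v̄ = (0.00+0.22)/2 = 0.11 → q = 1.2×0.42×0.11 = 0.05544 m³/s
Panel 2-3: Δb = 0.9 m, d̄ = (0.84+0.82)/2 = 0.83, v̄ = (0.22+0.32)/2 = 0.27 → q = 0.9×0.83×0.27 = 0.2017 m³/s
Panel 3-4: Δb = 3.1 m, d̄ = (0.82+1.57)/2 = 1.195, v̄ = (0.32+0.32)/2 = 0.32 → q = 3.1×1.195×0.32 = 1.185 m³/s
Panel 4-5: Δb = 2.9 m, d̄ = (1.57+1.39)/2 = 1.48, v̄ = (0.32+0.38)/2 = 0.35 → q = 2.9×1.48×0.35 = 1.502 m³/s
Panel 5-6: Δb = 3.4 m, d̄ = (1.39+0.00)/2 = 0.695, v̄ = (0.38+0.00)/2 = 0.19 → q = 3.4×0.695×0.19 = 0.4490 m³/s
Q = Σ q = 3.394 m³/s

3.39 m³/s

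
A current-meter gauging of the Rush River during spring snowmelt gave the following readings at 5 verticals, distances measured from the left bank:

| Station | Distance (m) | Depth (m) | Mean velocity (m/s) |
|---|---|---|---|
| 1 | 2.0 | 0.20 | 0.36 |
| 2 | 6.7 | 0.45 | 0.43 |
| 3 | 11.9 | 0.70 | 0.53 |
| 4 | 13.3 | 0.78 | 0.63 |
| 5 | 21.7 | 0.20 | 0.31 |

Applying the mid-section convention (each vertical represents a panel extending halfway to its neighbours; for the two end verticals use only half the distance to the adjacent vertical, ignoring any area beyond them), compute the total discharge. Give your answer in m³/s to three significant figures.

w_1 = (6.7 − 2.0)/2 = 2.35 m; q_1 = 0.36 × 0.20 × 2.35 = 0.1692 m³/s
w_2 = (11.9 − 2.0)/2 = 4.95 m; q_2 = 0.43 × 0.45 × 4.95 = 0.9578 m³/s
w_3 = (13.3 − 6.7)/2 = 3.3 m; q_3 = 0.53 × 0.70 × 3.3 = 1.224 m³/s
w_4 = (21.7 − 11.9)/2 = 4.9 m; q_4 = 0.63 × 0.78 × 4.9 = 2.408 m³/s
w_5 = (21.7 − 13.3)/2 = 4.2 m; q_5 = 0.31 × 0.20 × 4.2 = 0.2604 m³/s
Q = Σ qᵢ = 5.020 m³/s

5.02 m³/s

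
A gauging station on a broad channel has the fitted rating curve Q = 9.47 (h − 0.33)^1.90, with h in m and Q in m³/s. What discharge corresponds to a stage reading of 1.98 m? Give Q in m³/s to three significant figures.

Q = 9.47 × (1.98 − 0.33)^1.90 = 9.47 × 1.65^1.90 = 24.52 m³/s

24.5 m³/s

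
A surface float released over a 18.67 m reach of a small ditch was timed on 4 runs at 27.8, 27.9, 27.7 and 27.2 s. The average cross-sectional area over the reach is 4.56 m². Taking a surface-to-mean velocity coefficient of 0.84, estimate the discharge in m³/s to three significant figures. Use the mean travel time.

t̄ = (27.8 + 27.9 + 27.7 + 27.2) / 4 = 27.65 s
v_surface = L / t̄ = 18.67 / 27.65 = 0.6752 m/s
v_mean = 0.84 × 0.6752 = 0.5672 m/s
Q = A × v_mean = 4.56 × 0.5672 = 2.586 m³/s

2.59 m³/s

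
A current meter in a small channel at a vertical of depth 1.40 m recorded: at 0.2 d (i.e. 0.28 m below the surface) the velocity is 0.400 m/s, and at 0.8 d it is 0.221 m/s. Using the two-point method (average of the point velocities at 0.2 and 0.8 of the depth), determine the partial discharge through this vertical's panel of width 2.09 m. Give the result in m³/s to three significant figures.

v̄ = (0.400 + 0.221) / 2 = 0.3105 m/s
q = v̄ × d × w = 0.3105 × 1.40 × 2.09 = 0.9085 m³/s

0.909 m³/s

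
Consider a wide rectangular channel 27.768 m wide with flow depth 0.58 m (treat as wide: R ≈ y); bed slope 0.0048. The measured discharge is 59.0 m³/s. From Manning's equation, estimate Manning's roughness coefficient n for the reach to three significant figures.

0.0132

A = b·y = 27.768 × 0.58 = 16.11 m²
Wide channel: R ≈ y = 0.58 m
n = (1/Q)·A·R^(2/3)·S^(1/2) = (1/59.0) × 16.11 × 0.6955 × 0.06928 = 0.01315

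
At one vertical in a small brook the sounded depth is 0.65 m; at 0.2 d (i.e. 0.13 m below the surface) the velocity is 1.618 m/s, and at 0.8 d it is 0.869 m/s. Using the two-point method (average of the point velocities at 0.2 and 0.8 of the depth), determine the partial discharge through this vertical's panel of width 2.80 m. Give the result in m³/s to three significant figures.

v̄ = (1.618 + 0.869) / 2 = 1.244 m/s
q = v̄ × d × w = 1.244 × 0.65 × 2.80 = 2.263 m³/s

2.26 m³/s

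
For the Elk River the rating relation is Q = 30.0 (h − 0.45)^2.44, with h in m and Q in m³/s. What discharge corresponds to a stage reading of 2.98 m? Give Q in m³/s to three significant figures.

Q = 30.0 × (2.98 − 0.45)^2.44 = 30.0 × 2.53^2.44 = 288.9 m³/s

289 m³/s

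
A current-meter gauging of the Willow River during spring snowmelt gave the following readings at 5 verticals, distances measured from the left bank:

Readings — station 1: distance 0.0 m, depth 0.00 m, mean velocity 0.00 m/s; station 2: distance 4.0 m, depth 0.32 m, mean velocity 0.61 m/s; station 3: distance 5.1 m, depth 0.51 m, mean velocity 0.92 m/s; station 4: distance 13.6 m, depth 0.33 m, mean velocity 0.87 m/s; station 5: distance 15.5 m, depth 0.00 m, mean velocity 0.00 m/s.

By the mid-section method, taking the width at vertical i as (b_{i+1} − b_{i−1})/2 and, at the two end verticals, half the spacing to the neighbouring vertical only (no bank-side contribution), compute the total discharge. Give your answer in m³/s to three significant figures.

4.24 m³/s

w_2 = (5.1 − 0.0)/2 = 2.55 m; q_2 = 0.61 × 0.32 × 2.55 = 0.4978 m³/s
w_3 = (13.6 − 4.0)/2 = 4.8 m; q_3 = 0.92 × 0.51 × 4.8 = 2.252 m³/s
w_4 = (15.5 − 5.1)/2 = 5.2 m; q_4 = 0.87 × 0.33 × 5.2 = 1.493 m³/s
Stations 1, 5 contribute zero (depth or velocity is 0).
Q = Σ qᵢ = 4.243 m³/s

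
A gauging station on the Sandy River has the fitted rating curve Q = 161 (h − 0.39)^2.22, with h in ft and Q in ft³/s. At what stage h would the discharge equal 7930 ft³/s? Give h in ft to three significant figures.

h − h₀ = (Q/C)^(1/b) = (7930/161)^(1/2.22) = 5.786 ft
h = 0.39 + 5.786 = 6.176 ft

6.18 ft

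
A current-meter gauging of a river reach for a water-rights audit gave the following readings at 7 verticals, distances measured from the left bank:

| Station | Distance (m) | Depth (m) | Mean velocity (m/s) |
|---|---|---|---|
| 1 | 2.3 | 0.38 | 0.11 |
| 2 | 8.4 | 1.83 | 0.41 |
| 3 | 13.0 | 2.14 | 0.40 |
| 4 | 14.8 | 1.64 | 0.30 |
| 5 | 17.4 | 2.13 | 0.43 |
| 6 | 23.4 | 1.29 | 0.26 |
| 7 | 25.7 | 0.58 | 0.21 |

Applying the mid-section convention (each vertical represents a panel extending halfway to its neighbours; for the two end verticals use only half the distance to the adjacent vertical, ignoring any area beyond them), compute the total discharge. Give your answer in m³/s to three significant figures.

w_1 = (8.4 − 2.3)/2 = 3.05 m; q_1 = 0.11 × 0.38 × 3.05 = 0.1275 m³/s
w_2 = (13.0 − 2.3)/2 = 5.35 m; q_2 = 0.41 × 1.83 × 5.35 = 4.014 m³/s
w_3 = (14.8 − 8.4)/2 = 3.2 m; q_3 = 0.40 × 2.14 × 3.2 = 2.739 m³/s
w_4 = (17.4 − 13.0)/2 = 2.2 m; q_4 = 0.30 × 1.64 × 2.2 = 1.082 m³/s
w_5 = (23.4 − 14.8)/2 = 4.3 m; q_5 = 0.43 × 2.13 × 4.3 = 3.938 m³/s
w_6 = (25.7 − 17.4)/2 = 4.15 m; q_6 = 0.26 × 1.29 × 4.15 = 1.392 m³/s
w_7 = (25.7 − 23.4)/2 = 1.15 m; q_7 = 0.21 × 0.58 × 1.15 = 0.1401 m³/s
Q = Σ qᵢ = 13.43 m³/s

13.4 m³/s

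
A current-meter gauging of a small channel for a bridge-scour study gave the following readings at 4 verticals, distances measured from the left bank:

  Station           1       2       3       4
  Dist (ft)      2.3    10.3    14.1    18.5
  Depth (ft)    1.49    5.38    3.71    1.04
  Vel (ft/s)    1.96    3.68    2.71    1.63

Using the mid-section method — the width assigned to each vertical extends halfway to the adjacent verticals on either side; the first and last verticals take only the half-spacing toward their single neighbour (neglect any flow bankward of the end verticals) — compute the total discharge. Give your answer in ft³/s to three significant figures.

173 ft³/s

w_1 = (10.3 − 2.3)/2 = 4 ft; q_1 = 1.96 × 1.49 × 4 = 11.68 ft³/s
w_2 = (14.1 − 2.3)/2 = 5.9 ft; q_2 = 3.68 × 5.38 × 5.9 = 116.8 ft³/s
w_3 = (18.5 − 10.3)/2 = 4.1 ft; q_3 = 2.71 × 3.71 × 4.1 = 41.22 ft³/s
w_4 = (18.5 − 14.1)/2 = 2.2 ft; q_4 = 1.63 × 1.04 × 2.2 = 3.729 ft³/s
Q = Σ qᵢ = 173.4 ft³/s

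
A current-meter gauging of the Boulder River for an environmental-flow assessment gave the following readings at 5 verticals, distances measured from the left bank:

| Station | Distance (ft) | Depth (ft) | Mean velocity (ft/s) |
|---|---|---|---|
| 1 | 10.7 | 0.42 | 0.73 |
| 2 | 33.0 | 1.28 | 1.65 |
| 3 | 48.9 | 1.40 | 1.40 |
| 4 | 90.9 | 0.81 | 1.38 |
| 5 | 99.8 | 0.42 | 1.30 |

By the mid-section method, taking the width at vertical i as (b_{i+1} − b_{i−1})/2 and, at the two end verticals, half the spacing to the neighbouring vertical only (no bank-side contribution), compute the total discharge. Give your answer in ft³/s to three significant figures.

131 ft³/s

w_1 = (33.0 − 10.7)/2 = 11.15 ft; q_1 = 0.73 × 0.42 × 11.15 = 3.419 ft³/s
w_2 = (48.9 − 10.7)/2 = 19.1 ft; q_2 = 1.65 × 1.28 × 19.1 = 40.34 ft³/s
w_3 = (90.9 − 33.0)/2 = 28.95 ft; q_3 = 1.40 × 1.40 × 28.95 = 56.74 ft³/s
w_4 = (99.8 − 48.9)/2 = 25.45 ft; q_4 = 1.38 × 0.81 × 25.45 = 28.45 ft³/s
w_5 = (99.8 − 90.9)/2 = 4.45 ft; q_5 = 1.30 × 0.42 × 4.45 = 2.430 ft³/s
Q = Σ qᵢ = 131.4 ft³/s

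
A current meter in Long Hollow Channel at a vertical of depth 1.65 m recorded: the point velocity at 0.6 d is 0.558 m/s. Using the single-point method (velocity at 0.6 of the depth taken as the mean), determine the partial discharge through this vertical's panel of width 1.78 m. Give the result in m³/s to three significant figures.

v̄ = v₀.₆ = 0.558 m/s
q = v̄ × d × w = 0.5580 × 1.65 × 1.78 = 1.639 m³/s

1.64 m³/s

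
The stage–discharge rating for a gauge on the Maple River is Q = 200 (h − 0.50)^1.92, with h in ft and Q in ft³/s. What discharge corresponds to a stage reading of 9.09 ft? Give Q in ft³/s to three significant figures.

Q = 200 × (9.09 − 0.50)^1.92 = 200 × 8.59^1.92 = 12430 ft³/s

12400 ft³/s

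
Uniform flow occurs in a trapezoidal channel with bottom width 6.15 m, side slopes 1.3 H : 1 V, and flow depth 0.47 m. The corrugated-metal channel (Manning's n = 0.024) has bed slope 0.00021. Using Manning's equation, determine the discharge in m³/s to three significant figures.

1.06 m³/s

A = (b + z·y)·y = (6.15 + 1.3×0.47)×0.47 = 3.178 m²
P = b + 2y√(1+z²) = 6.15 + 2×0.47×√(1+1.3²) = 7.692 m
R = A/P = 3.178/7.692 = 0.4131 m
Q = (1/n)·A·R^(2/3)·S^(1/2) = (1/0.024) × 3.178 × 0.4131^(2/3) × 0.00021^(1/2) = 1.064 m³/s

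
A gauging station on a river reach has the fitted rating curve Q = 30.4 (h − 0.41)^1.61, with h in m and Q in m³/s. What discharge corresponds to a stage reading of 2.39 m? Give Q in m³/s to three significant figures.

91.3 m³/s

Q = 30.4 × (2.39 − 0.41)^1.61 = 30.4 × 1.98^1.61 = 91.31 m³/s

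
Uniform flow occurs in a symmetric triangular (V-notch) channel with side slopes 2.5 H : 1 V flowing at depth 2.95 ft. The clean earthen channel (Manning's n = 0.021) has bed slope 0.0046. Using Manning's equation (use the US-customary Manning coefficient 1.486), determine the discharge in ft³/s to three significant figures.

129 ft³/s

A = z·y² = 2.5×2.95² = 21.76 ft²
P = 2y√(1+z²) = 2×2.95×√(1+2.5²) = 15.89 ft
R = A/P = 21.76/15.89 = 1.370 ft
Q = (1.486/n)·A·R^(2/3)·S^(1/2) = (1.486/0.021) × 21.76 × 1.370^(2/3) × 0.0046^(1/2) = 128.8 ft³/s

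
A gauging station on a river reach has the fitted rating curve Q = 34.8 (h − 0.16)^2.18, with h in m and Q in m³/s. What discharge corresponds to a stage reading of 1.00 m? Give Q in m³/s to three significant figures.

Q = 34.8 × (1.00 − 0.16)^2.18 = 34.8 × 0.84^2.18 = 23.80 m³/s

23.8 m³/s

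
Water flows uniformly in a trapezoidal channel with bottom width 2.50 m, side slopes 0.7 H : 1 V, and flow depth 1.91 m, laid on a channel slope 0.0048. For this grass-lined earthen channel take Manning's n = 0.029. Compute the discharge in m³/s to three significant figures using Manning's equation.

17.8 m³/s

A = (b + z·y)·y = (2.50 + 0.7×1.91)×1.91 = 7.329 m²
P = b + 2y√(1+z²) = 2.50 + 2×1.91×√(1+0.7²) = 7.163 m
R = A/P = 7.329/7.163 = 1.023 m
Q = (1/n)·A·R^(2/3)·S^(1/2) = (1/0.029) × 7.329 × 1.023^(2/3) × 0.0048^(1/2) = 17.78 m³/s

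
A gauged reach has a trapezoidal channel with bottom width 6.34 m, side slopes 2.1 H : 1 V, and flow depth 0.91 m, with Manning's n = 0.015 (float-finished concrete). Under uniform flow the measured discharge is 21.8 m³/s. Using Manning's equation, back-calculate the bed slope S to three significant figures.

A = (b + z·y)·y = (6.34 + 2.1×0.91)×0.91 = 7.508 m²
P = b + 2y√(1+z²) = 6.34 + 2×0.91×√(1+2.1²) = 10.57 m
R = A/P = 7.508/10.57 = 0.7101 m
S = (Q·n / (1·A·R^(2/3)))² = (21.8×0.015 / (1×7.508×0.7960))² = 0.002994

0.00299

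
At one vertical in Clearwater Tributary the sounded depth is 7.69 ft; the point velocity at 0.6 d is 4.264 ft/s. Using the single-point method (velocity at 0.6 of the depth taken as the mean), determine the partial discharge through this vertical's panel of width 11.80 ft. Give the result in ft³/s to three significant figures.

v̄ = v₀.₆ = 4.264 ft/s
q = v̄ × d × w = 4.264 × 7.69 × 11.80 = 386.9 ft³/s

387 ft³/s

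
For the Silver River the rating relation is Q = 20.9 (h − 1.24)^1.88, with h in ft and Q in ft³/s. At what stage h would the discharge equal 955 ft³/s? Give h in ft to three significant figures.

8.88 ft

h − h₀ = (Q/C)^(1/b) = (955/20.9)^(1/1.88) = 7.637 ft
h = 1.24 + 7.637 = 8.877 ft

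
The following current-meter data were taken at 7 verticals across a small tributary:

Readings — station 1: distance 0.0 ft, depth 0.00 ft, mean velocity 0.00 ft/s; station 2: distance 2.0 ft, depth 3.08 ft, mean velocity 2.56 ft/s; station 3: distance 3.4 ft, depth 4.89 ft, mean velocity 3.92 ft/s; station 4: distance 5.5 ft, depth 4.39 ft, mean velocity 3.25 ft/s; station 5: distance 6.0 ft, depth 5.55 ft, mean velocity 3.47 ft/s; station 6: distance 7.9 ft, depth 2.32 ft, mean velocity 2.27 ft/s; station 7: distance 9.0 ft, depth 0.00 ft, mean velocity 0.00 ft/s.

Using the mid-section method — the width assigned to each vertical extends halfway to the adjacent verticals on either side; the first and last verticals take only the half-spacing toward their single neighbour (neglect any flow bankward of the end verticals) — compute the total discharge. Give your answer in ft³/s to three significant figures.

96.5 ft³/s

w_2 = (3.4 − 0.0)/2 = 1.7 ft; q_2 = 2.56 × 3.08 × 1.7 = 13.40 ft³/s
w_3 = (5.5 − 2.0)/2 = 1.75 ft; q_3 = 3.92 × 4.89 × 1.75 = 33.55 ft³/s
w_4 = (6.0 − 3.4)/2 = 1.3 ft; q_4 = 3.25 × 4.39 × 1.3 = 18.55 ft³/s
w_5 = (7.9 − 5.5)/2 = 1.2 ft; q_5 = 3.47 × 5.55 × 1.2 = 23.11 ft³/s
w_6 = (9.0 − 6.0)/2 = 1.5 ft; q_6 = 2.27 × 2.32 × 1.5 = 7.900 ft³/s
Stations 1, 7 contribute zero (depth or velocity is 0).
Q = Σ qᵢ = 96.51 ft³/s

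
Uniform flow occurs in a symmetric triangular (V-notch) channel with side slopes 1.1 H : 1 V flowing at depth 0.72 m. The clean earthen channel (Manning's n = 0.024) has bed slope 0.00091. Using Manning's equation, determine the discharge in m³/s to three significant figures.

0.297 m³/s

A = z·y² = 1.1×0.72² = 0.5702 m²
P = 2y√(1+z²) = 2×0.72×√(1+1.1²) = 2.141 m
R = A/P = 0.5702/2.141 = 0.2664 m
Q = (1/n)·A·R^(2/3)·S^(1/2) = (1/0.024) × 0.5702 × 0.2664^(2/3) × 0.00091^(1/2) = 0.2967 m³/s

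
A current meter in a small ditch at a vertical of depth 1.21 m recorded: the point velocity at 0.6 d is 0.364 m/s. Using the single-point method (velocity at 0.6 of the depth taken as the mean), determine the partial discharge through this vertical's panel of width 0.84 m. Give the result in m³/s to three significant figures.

v̄ = v₀.₆ = 0.364 m/s
q = v̄ × d × w = 0.3640 × 1.21 × 0.84 = 0.3700 m³/s

0.370 m³/s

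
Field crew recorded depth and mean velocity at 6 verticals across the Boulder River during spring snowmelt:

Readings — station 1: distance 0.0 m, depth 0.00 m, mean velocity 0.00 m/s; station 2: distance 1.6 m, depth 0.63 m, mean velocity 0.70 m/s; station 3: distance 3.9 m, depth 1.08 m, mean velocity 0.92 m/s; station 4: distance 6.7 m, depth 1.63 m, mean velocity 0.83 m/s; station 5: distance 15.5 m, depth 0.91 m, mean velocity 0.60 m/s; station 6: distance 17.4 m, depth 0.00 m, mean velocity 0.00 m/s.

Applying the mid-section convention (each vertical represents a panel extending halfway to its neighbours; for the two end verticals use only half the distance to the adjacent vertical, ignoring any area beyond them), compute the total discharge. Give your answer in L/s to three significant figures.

14200 L/s

w_2 = (3.9 − 0.0)/2 = 1.95 m; q_2 = 0.70 × 0.63 × 1.95 = 0.8600 m³/s
w_3 = (6.7 − 1.6)/2 = 2.55 m; q_3 = 0.92 × 1.08 × 2.55 = 2.534 m³/s
w_4 = (15.5 − 3.9)/2 = 5.8 m; q_4 = 0.83 × 1.63 × 5.8 = 7.847 m³/s
w_5 = (17.4 − 6.7)/2 = 5.35 m; q_5 = 0.60 × 0.91 × 5.35 = 2.921 m³/s
Stations 1, 6 contribute zero (depth or velocity is 0).
Q = Σ qᵢ = 14.16 m³/s
= 14.16 × 1000 = 14160 L/s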